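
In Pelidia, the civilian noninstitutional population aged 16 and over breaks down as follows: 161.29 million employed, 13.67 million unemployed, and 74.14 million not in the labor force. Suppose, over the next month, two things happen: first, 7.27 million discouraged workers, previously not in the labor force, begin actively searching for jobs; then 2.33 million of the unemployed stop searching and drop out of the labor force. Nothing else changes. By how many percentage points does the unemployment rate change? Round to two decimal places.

The unemployment rate changes by +2.53 percentage points.

Initially, labor force = 161.29 + 13.67 = 174.96 million, so u = 13.67/174.96 = 7.81%.
After the first change, unemployed and labor force both rise by 7.27 → E = 161.29, U = 20.94, labor force = 182.23 million.
After the second change, unemployed and labor force both fall by 2.33 → E = 161.29, U = 18.61, labor force = 179.90 million.
New unemployment rate = 18.61 / 179.90 = 10.34%.
Change = 10.34% − 7.81% = +2.53 percentage points.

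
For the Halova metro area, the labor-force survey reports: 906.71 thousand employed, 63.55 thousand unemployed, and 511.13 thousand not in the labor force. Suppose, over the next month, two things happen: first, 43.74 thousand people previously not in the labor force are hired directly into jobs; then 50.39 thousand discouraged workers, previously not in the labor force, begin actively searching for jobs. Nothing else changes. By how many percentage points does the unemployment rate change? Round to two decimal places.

The unemployment rate changes by +4.15 percentage points.

Initially, labor force = 906.71 + 63.55 = 970.26 thousand, so u = 63.55/970.26 = 6.55%.
After the first change, employed and labor force both rise by 43.74; unemployed unchanged → E = 950.45, U = 63.55, labor force = 1,014.00 thousand.
After the second change, unemployed and labor force both rise by 50.39 → E = 950.45, U = 113.94, labor force = 1,064.39 thousand.
New unemployment rate = 113.94 / 1,064.39 = 10.70%.
Change = 10.70% − 6.55% = +4.15 percentage points.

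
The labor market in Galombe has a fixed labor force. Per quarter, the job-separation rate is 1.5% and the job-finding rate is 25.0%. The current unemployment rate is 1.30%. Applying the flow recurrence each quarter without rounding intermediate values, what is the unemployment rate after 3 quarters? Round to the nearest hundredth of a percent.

Unemployment rate after three quarters ≈ 3.93%.

With a fixed labor force, u_{t+1} = u_t + s·(1−u_t) − f·u_t = u_t·(1−s−f) + s.
Here 1−s−f = 0.735 and s = 0.015.
u_1 = 0.013000 × 0.735 + 0.015 = 0.024555.
u_2 = 0.024555 × 0.735 + 0.015 = 0.033048.
u_3 = 0.033048 × 0.735 + 0.015 = 0.039290.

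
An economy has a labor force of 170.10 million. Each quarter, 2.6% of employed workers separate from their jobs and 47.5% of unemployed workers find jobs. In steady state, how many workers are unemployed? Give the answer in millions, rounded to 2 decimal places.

Steady-state unemployment rate u* = s/(s+f) = 2.6/(2.6+47.5) = 0.051896.
Unemployed = u* × labor force = 0.051896 × 170.10 ≈ 8.83 million.

About 8.83 million are unemployed in steady state.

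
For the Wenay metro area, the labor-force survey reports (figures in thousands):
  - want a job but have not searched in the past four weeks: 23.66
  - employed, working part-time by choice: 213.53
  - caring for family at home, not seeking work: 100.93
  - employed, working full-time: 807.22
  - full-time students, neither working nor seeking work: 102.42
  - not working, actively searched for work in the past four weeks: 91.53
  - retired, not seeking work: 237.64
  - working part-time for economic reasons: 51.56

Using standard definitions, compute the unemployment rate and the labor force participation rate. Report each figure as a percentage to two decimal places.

Unemployment rate ≈ 7.86%; labor force participation rate ≈ 71.47%.

Employed = 213.53 + 807.22 + 51.56 = 1,072.31 thousand (anyone who worked, including part-time for economic reasons, counts as employed).
Unemployed = 91.53 thousand.
Labor force = 1,072.31 + 91.53 = 1,163.84 thousand.
Not in labor force = 23.66 + 100.93 + 102.42 + 237.64 = 464.65 thousand (those not working and not actively searching are outside the labor force — including those who want a job but have given up searching).
Civilian working-age population = 1,163.84 + 464.65 = 1,628.49 thousand.
Unemployment rate = 91.53 / 1,163.84 = 7.86%.
Labor force participation rate = 1,163.84 / 1,628.49 = 71.47%.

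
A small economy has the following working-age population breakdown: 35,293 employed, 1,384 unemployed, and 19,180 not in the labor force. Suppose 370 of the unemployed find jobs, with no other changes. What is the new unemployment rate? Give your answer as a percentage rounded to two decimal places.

Initially, labor force = 35,293 + 1,384 = 36,677, so u = 1,384/36,677 = 3.77%.
After the change, unemployed falls and employed rises by 370; labor force unchanged → E = 35,663, U = 1,014, labor force = 36,677.
New unemployment rate = 1,014 / 36,677 = 2.76%.

New unemployment rate ≈ 2.76%.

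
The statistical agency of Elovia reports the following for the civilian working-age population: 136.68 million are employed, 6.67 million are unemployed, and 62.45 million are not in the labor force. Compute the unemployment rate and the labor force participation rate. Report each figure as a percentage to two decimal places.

Labor force = employed + unemployed = 136.68 + 6.67 = 143.35 million.
Working-age population = 143.35 + 62.45 = 205.80 million.
Unemployment rate = 6.67 / 143.35 = 4.65%.
Labor force participation rate = 143.35 / 205.80 = 69.66%.

Unemployment rate ≈ 4.65%; labor force participation rate ≈ 69.66%.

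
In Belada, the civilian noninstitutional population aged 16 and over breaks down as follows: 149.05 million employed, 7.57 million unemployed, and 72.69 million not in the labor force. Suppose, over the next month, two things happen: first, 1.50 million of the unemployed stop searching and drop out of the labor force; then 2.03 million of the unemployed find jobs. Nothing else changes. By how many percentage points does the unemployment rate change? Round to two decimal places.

The unemployment rate changes by −2.23 percentage points.

Initially, labor force = 149.05 + 7.57 = 156.62 million, so u = 7.57/156.62 = 4.83%.
After the first change, unemployed and labor force both fall by 1.50 → E = 149.05, U = 6.07, labor force = 155.12 million.
After the second change, unemployed falls and employed rises by 2.03; labor force unchanged → E = 151.08, U = 4.04, labor force = 155.12 million.
New unemployment rate = 4.04 / 155.12 = 2.60%.
Change = 2.60% − 4.83% = −2.23 percentage points.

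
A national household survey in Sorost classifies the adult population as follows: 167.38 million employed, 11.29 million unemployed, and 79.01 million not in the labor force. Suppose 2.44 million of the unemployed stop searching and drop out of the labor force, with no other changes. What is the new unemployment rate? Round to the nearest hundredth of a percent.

Initially, labor force = 167.38 + 11.29 = 178.67 million, so u = 11.29/178.67 = 6.32%.
After the change, unemployed and labor force both fall by 2.44 → E = 167.38, U = 8.85, labor force = 176.23 million.
New unemployment rate = 8.85 / 176.23 = 5.02%.

New unemployment rate ≈ 5.02%.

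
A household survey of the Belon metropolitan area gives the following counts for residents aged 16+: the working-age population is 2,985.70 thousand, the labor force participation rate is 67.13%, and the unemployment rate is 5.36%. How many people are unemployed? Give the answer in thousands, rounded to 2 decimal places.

Labor force = 0.6713 × 2,985.70 = 2,004.30 thousand.
Unemployed = 0.0536 × 2,004.30 ≈ 107.43 thousand.

About 107.43 thousand are unemployed.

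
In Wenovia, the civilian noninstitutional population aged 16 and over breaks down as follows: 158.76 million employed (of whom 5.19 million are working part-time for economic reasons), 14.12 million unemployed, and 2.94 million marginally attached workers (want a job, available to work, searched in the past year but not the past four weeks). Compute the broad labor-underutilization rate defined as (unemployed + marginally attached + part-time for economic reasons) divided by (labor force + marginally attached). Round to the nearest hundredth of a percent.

Broad underutilization rate ≈ 12.65%.

Labor force = 158.76 + 14.12 = 172.88 million.
Numerator = 14.12 + 2.94 + 5.19 = 22.25 million.
Denominator = 172.88 + 2.94 = 175.82 million.
Broad rate = 22.25 / 175.82 = 12.65%.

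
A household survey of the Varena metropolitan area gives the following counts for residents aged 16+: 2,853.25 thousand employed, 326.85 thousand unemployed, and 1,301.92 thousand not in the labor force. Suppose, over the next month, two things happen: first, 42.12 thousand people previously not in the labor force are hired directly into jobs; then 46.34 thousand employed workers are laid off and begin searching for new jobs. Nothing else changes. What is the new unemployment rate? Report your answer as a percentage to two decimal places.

Initially, labor force = 2,853.25 + 326.85 = 3,180.10 thousand, so u = 326.85/3,180.10 = 10.28%.
After the first change, employed and labor force both rise by 42.12; unemployed unchanged → E = 2,895.37, U = 326.85, labor force = 3,222.22 thousand.
After the second change, employed falls and unemployed rises by 46.34; labor force unchanged → E = 2,849.03, U = 373.19, labor force = 3,222.22 thousand.
New unemployment rate = 373.19 / 3,222.22 = 11.58%.

New unemployment rate ≈ 11.58%.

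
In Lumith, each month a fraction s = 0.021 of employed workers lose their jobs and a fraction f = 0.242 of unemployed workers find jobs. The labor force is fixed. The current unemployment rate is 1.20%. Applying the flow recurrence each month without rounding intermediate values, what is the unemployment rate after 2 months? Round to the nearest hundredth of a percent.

Unemployment rate after two months ≈ 4.30%.

With a fixed labor force, u_{t+1} = u_t + s·(1−u_t) − f·u_t = u_t·(1−s−f) + s.
Here 1−s−f = 0.737 and s = 0.021.
u_1 = 0.012000 × 0.737 + 0.021 = 0.029844.
u_2 = 0.029844 × 0.737 + 0.021 = 0.042995.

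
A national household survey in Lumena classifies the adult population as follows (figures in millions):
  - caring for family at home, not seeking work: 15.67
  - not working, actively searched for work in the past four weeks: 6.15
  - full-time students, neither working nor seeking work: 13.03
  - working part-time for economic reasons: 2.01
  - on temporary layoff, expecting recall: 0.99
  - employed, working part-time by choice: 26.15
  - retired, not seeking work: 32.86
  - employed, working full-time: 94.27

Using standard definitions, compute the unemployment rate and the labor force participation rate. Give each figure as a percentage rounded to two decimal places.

Unemployment rate ≈ 5.51%; labor force participation rate ≈ 67.79%.

Employed = 2.01 + 26.15 + 94.27 = 122.43 million (anyone who worked, including part-time for economic reasons, counts as employed).
Unemployed = 6.15 + 0.99 = 7.14 million (jobless and actively searching, or on temporary layoff).
Labor force = 122.43 + 7.14 = 129.57 million.
Not in labor force = 15.67 + 13.03 + 32.86 = 61.56 million (those not working and not actively searching are outside the labor force).
Civilian working-age population = 129.57 + 61.56 = 191.13 million.
Unemployment rate = 7.14 / 129.57 = 5.51%.
Labor force participation rate = 129.57 / 191.13 = 67.79%.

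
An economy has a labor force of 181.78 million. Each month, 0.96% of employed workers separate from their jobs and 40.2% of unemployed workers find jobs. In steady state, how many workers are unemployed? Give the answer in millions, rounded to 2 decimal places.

About 4.24 million are unemployed in steady state.

Steady-state unemployment rate u* = s/(s+f) = 0.96/(0.96+40.2) = 0.023324.
Unemployed = u* × labor force = 0.023324 × 181.78 ≈ 4.24 million.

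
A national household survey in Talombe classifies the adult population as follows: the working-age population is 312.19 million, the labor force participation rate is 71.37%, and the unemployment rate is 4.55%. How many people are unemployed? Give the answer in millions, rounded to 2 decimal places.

About 10.14 million are unemployed.

Labor force = 0.7137 × 312.19 = 222.81 million.
Unemployed = 0.0455 × 222.81 ≈ 10.14 million.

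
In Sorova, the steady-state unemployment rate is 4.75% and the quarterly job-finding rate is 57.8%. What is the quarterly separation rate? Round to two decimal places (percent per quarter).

Separation rate ≈ 2.88% per quarter.

From u* = s/(s+f): s = u·f/(1−u).
s = 0.0475 × 57.8 / (1 − 0.0475) = 2.7455 / 0.9525 ≈ 2.88% per quarter.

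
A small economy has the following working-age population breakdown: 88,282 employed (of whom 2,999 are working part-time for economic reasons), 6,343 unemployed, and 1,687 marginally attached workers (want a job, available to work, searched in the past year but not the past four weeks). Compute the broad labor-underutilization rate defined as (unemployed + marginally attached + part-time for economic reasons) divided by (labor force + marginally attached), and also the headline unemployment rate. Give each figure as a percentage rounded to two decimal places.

Labor force = 88,282 + 6,343 = 94,625.
Numerator = 6,343 + 1,687 + 2,999 = 11,029.
Denominator = 94,625 + 1,687 = 96,312.
Broad rate = 11,029 / 96,312 = 11.45%.
Headline unemployment rate = 6,343 / 94,625 = 6.70%.

Broad underutilization rate ≈ 11.45%; headline unemployment rate ≈ 6.70%.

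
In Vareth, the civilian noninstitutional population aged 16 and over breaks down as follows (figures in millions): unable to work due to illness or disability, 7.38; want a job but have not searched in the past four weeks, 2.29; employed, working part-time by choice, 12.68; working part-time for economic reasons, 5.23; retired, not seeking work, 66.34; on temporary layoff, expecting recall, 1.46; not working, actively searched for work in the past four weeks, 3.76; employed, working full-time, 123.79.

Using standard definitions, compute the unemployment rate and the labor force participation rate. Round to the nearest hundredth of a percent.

Unemployment rate ≈ 3.55%; labor force participation rate ≈ 65.90%.

Employed = 12.68 + 5.23 + 123.79 = 141.70 million (anyone who worked, including part-time for economic reasons, counts as employed).
Unemployed = 1.46 + 3.76 = 5.22 million (jobless and actively searching, or on temporary layoff).
Labor force = 141.70 + 5.22 = 146.92 million.
Not in labor force = 7.38 + 2.29 + 66.34 = 76.01 million (those not working and not actively searching are outside the labor force — including those who want a job but have given up searching).
Civilian working-age population = 146.92 + 76.01 = 222.93 million.
Unemployment rate = 5.22 / 146.92 = 3.55%.
Labor force participation rate = 146.92 / 222.93 = 65.90%.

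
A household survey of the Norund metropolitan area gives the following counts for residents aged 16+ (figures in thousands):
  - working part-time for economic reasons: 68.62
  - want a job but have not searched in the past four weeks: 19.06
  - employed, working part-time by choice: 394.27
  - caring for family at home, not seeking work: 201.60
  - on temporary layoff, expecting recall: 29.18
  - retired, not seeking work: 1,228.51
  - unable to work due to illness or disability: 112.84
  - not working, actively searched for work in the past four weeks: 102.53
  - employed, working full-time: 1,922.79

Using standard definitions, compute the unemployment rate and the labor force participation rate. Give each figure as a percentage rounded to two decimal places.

Unemployment rate ≈ 5.23%; labor force participation rate ≈ 61.71%.

Employed = 68.62 + 394.27 + 1,922.79 = 2,385.68 thousand (anyone who worked, including part-time for economic reasons, counts as employed).
Unemployed = 29.18 + 102.53 = 131.71 thousand (jobless and actively searching, or on temporary layoff).
Labor force = 2,385.68 + 131.71 = 2,517.39 thousand.
Not in labor force = 19.06 + 201.60 + 1,228.51 + 112.84 = 1,562.01 thousand (those not working and not actively searching are outside the labor force — including those who want a job but have given up searching).
Civilian working-age population = 2,517.39 + 1,562.01 = 4,079.40 thousand.
Unemployment rate = 131.71 / 2,517.39 = 5.23%.
Labor force participation rate = 2,517.39 / 4,079.40 = 61.71%.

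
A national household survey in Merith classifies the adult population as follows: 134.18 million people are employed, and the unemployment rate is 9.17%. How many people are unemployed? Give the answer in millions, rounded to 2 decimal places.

About 13.55 million are unemployed.

Let U be the number unemployed. The labor force is E + U, and U/(E+U) = 0.0917.
So U = 0.0917 × 134.18 / (1 − 0.0917) = 12.3043 / 0.9083 ≈ 13.55 million.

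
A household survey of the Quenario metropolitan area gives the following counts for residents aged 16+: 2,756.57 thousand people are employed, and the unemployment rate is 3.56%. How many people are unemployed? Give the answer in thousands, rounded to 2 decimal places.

About 101.76 thousand are unemployed.

Let U be the number unemployed. The labor force is E + U, and U/(E+U) = 0.0356.
So U = 0.0356 × 2,756.57 / (1 − 0.0356) = 98.1339 / 0.9644 ≈ 101.76 thousand.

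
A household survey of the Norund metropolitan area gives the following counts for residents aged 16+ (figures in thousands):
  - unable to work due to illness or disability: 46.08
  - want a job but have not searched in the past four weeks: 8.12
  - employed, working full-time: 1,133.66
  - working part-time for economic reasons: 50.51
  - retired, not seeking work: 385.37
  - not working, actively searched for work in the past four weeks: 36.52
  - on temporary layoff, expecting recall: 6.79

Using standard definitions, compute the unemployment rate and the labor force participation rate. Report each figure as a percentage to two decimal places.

Employed = 1,133.66 + 50.51 = 1,184.17 thousand (anyone who worked, including part-time for economic reasons, counts as employed).
Unemployed = 36.52 + 6.79 = 43.31 thousand (jobless and actively searching, or on temporary layoff).
Labor force = 1,184.17 + 43.31 = 1,227.48 thousand.
Not in labor force = 46.08 + 8.12 + 385.37 = 439.57 thousand (those not working and not actively searching are outside the labor force — including those who want a job but have given up searching).
Civilian working-age population = 1,227.48 + 439.57 = 1,667.05 thousand.
Unemployment rate = 43.31 / 1,227.48 = 3.53%.
Labor force participation rate = 1,227.48 / 1,667.05 = 73.63%.

Unemployment rate ≈ 3.53%; labor force participation rate ≈ 73.63%.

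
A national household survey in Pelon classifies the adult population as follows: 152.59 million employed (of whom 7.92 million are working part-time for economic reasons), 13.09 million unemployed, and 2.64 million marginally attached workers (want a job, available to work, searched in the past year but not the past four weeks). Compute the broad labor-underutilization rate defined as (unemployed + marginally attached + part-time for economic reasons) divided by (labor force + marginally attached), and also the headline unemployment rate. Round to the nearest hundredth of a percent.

Labor force = 152.59 + 13.09 = 165.68 million.
Numerator = 13.09 + 2.64 + 7.92 = 23.65 million.
Denominator = 165.68 + 2.64 = 168.32 million.
Broad rate = 23.65 / 168.32 = 14.05%.
Headline unemployment rate = 13.09 / 165.68 = 7.90%.

Broad underutilization rate ≈ 14.05%; headline unemployment rate ≈ 7.90%.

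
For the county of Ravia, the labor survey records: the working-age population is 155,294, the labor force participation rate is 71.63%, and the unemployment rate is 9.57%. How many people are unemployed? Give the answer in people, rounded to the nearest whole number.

About 10,645 are unemployed.

Labor force = 0.7163 × 155,294 = 111,237.
Unemployed = 0.0957 × 111,237 ≈ 10,645.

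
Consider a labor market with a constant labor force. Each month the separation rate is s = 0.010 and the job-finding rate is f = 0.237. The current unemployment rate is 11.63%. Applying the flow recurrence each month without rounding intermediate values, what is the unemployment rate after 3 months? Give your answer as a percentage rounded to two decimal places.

Unemployment rate after three months ≈ 7.29%.

With a fixed labor force, u_{t+1} = u_t + s·(1−u_t) − f·u_t = u_t·(1−s−f) + s.
Here 1−s−f = 0.753 and s = 0.010.
u_1 = 0.116300 × 0.753 + 0.010 = 0.097574.
u_2 = 0.097574 × 0.753 + 0.010 = 0.083473.
u_3 = 0.083473 × 0.753 + 0.010 = 0.072855.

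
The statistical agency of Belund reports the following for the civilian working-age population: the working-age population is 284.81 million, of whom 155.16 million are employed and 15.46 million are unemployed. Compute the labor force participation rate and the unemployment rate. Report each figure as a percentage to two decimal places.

Labor force participation rate ≈ 59.91%; unemployment rate ≈ 9.06%.

Labor force = employed + unemployed = 155.16 + 15.46 = 170.62 million.
Unemployment rate = 15.46 / 170.62 = 9.06%.
Labor force participation rate = 170.62 / 284.81 = 59.91%.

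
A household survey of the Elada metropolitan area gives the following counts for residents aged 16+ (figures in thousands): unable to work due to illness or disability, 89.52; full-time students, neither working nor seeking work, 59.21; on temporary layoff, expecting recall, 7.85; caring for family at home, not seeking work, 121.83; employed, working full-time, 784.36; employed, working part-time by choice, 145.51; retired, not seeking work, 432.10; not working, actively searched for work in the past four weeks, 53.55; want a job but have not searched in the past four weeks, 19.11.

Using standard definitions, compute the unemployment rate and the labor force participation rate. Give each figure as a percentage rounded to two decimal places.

Employed = 784.36 + 145.51 = 929.87 thousand.
Unemployed = 7.85 + 53.55 = 61.40 thousand (jobless and actively searching, or on temporary layoff).
Labor force = 929.87 + 61.40 = 991.27 thousand.
Not in labor force = 89.52 + 59.21 + 121.83 + 432.10 + 19.11 = 721.77 thousand (those not working and not actively searching are outside the labor force — including those who want a job but have given up searching).
Civilian working-age population = 991.27 + 721.77 = 1,713.04 thousand.
Unemployment rate = 61.40 / 991.27 = 6.19%.
Labor force participation rate = 991.27 / 1,713.04 = 57.87%.

Unemployment rate ≈ 6.19%; labor force participation rate ≈ 57.87%.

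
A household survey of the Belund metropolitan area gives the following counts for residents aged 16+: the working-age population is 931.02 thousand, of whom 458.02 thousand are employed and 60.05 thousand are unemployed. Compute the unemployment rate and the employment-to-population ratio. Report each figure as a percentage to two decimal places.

Labor force = employed + unemployed = 458.02 + 60.05 = 518.07 thousand.
Unemployment rate = 60.05 / 518.07 = 11.59%.
Employment-population ratio = 458.02 / 931.02 = 49.20%.

Unemployment rate ≈ 11.59%; employment-population ratio ≈ 49.20%.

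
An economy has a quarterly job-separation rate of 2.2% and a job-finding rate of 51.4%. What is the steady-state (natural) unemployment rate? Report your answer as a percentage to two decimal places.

Steady-state unemployment rate ≈ 4.10%.

At steady state the flows balance: s·E = f·U, so U/(E+U) = s/(s+f).
u* = 2.2 / (2.2 + 51.4) = 2.2 / 53.60 = 4.10%.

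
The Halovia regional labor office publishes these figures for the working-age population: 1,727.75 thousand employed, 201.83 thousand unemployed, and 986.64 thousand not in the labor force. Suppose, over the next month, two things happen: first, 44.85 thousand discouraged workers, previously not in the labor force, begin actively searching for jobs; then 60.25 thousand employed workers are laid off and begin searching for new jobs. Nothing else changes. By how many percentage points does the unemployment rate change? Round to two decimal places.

Initially, labor force = 1,727.75 + 201.83 = 1,929.58 thousand, so u = 201.83/1,929.58 = 10.46%.
After the first change, unemployed and labor force both rise by 44.85 → E = 1,727.75, U = 246.68, labor force = 1,974.43 thousand.
After the second change, employed falls and unemployed rises by 60.25; labor force unchanged → E = 1,667.50, U = 306.93, labor force = 1,974.43 thousand.
New unemployment rate = 306.93 / 1,974.43 = 15.55%.
Change = 15.55% − 10.46% = +5.09 percentage points.

The unemployment rate changes by +5.09 percentage points.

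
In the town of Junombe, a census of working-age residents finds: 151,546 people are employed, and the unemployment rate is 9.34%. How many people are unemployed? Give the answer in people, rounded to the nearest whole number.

About 15,613 are unemployed.

Let U be the number unemployed. The labor force is E + U, and U/(E+U) = 0.0934.
So U = 0.0934 × 151,546 / (1 − 0.0934) = 14154.40 / 0.9066 ≈ 15,613.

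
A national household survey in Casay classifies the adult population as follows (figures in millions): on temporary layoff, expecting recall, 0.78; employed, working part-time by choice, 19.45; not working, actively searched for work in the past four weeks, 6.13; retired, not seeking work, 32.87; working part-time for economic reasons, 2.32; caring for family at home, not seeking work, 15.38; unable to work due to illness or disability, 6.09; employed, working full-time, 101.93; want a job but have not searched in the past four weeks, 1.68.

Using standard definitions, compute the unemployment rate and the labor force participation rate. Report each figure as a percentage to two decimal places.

Employed = 19.45 + 2.32 + 101.93 = 123.70 million (anyone who worked, including part-time for economic reasons, counts as employed).
Unemployed = 0.78 + 6.13 = 6.91 million (jobless and actively searching, or on temporary layoff).
Labor force = 123.70 + 6.91 = 130.61 million.
Not in labor force = 32.87 + 15.38 + 6.09 + 1.68 = 56.02 million (those not working and not actively searching are outside the labor force — including those who want a job but have given up searching).
Civilian working-age population = 130.61 + 56.02 = 186.63 million.
Unemployment rate = 6.91 / 130.61 = 5.29%.
Labor force participation rate = 130.61 / 186.63 = 69.98%.

Unemployment rate ≈ 5.29%; labor force participation rate ≈ 69.98%.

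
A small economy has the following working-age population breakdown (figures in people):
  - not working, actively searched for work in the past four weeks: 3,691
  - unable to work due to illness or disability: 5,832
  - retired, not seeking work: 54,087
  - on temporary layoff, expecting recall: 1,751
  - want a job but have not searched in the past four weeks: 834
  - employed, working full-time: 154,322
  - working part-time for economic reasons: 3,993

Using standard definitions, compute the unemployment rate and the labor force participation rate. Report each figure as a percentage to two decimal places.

Unemployment rate ≈ 3.32%; labor force participation rate ≈ 72.94%.

Employed = 154,322 + 3,993 = 158,315 (anyone who worked, including part-time for economic reasons, counts as employed).
Unemployed = 3,691 + 1,751 = 5,442 (jobless and actively searching, or on temporary layoff).
Labor force = 158,315 + 5,442 = 163,757.
Not in labor force = 5,832 + 54,087 + 834 = 60,753 (those not working and not actively searching are outside the labor force — including those who want a job but have given up searching).
Civilian working-age population = 163,757 + 60,753 = 224,510.
Unemployment rate = 5,442 / 163,757 = 3.32%.
Labor force participation rate = 163,757 / 224,510 = 72.94%.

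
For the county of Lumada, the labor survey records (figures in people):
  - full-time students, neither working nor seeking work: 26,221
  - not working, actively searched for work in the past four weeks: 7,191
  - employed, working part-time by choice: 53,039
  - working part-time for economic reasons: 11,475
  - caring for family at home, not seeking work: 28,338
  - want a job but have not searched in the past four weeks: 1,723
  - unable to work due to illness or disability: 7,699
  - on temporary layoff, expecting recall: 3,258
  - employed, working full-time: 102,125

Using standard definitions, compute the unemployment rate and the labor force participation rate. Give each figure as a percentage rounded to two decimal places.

Unemployment rate ≈ 5.90%; labor force participation rate ≈ 73.46%.

Employed = 53,039 + 11,475 + 102,125 = 166,639 (anyone who worked, including part-time for economic reasons, counts as employed).
Unemployed = 7,191 + 3,258 = 10,449 (jobless and actively searching, or on temporary layoff).
Labor force = 166,639 + 10,449 = 177,088.
Not in labor force = 26,221 + 28,338 + 1,723 + 7,699 = 63,981 (those not working and not actively searching are outside the labor force — including those who want a job but have given up searching).
Civilian working-age population = 177,088 + 63,981 = 241,069.
Unemployment rate = 10,449 / 177,088 = 5.90%.
Labor force participation rate = 177,088 / 241,069 = 73.46%.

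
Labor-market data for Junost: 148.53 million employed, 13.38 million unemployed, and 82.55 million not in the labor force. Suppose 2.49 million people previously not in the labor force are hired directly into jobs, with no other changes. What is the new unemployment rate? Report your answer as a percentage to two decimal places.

New unemployment rate ≈ 8.14%.

Initially, labor force = 148.53 + 13.38 = 161.91 million, so u = 13.38/161.91 = 8.26%.
After the change, employed and labor force both rise by 2.49; unemployed unchanged → E = 151.02, U = 13.38, labor force = 164.40 million.
New unemployment rate = 13.38 / 164.40 = 8.14%.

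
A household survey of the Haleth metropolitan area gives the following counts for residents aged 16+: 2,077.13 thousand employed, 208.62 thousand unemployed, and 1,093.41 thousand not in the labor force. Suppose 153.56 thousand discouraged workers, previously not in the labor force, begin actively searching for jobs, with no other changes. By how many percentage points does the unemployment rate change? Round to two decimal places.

Initially, labor force = 2,077.13 + 208.62 = 2,285.75 thousand, so u = 208.62/2,285.75 = 9.13%.
After the change, unemployed and labor force both rise by 153.56 → E = 2,077.13, U = 362.18, labor force = 2,439.31 thousand.
New unemployment rate = 362.18 / 2,439.31 = 14.85%.
Change = 14.85% − 9.13% = +5.72 percentage points.

The unemployment rate changes by +5.72 percentage points.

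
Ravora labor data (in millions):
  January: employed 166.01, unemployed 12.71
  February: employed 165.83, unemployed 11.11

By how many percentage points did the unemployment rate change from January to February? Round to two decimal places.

January: labor force = 166.01 + 12.71 = 178.72; u = 12.71/178.72 = 7.11%.
February: labor force = 165.83 + 11.11 = 176.94; u = 11.11/176.94 = 6.28%.
Change = 6.28% − 7.11% = −0.83 pp.

The unemployment rate changed by −0.83 percentage points.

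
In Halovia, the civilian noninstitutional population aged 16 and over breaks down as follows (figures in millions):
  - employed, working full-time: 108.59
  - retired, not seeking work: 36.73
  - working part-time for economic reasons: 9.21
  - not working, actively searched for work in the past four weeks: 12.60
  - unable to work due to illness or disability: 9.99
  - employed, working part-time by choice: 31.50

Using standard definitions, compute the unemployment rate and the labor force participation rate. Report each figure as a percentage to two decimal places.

Employed = 108.59 + 9.21 + 31.50 = 149.30 million (anyone who worked, including part-time for economic reasons, counts as employed).
Unemployed = 12.60 million.
Labor force = 149.30 + 12.60 = 161.90 million.
Not in labor force = 36.73 + 9.99 = 46.72 million (those not working and not actively searching are outside the labor force).
Civilian working-age population = 161.90 + 46.72 = 208.62 million.
Unemployment rate = 12.60 / 161.90 = 7.78%.
Labor force participation rate = 161.90 / 208.62 = 77.61%.

Unemployment rate ≈ 7.78%; labor force participation rate ≈ 77.61%.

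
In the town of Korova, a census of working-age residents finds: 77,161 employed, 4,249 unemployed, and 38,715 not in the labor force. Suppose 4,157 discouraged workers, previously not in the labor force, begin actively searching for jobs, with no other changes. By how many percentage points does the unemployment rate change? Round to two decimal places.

Initially, labor force = 77,161 + 4,249 = 81,410, so u = 4,249/81,410 = 5.22%.
After the change, unemployed and labor force both rise by 4,157 → E = 77,161, U = 8,406, labor force = 85,567.
New unemployment rate = 8,406 / 85,567 = 9.82%.
Change = 9.82% − 5.22% = +4.60 percentage points.

The unemployment rate changes by +4.60 percentage points.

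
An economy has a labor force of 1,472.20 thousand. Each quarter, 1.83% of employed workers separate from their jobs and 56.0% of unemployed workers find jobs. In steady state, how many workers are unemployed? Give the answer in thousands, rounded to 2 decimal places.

Steady-state unemployment rate u* = s/(s+f) = 1.83/(1.83+56.0) = 0.031644.
Unemployed = u* × labor force = 0.031644 × 1,472.20 ≈ 46.59 thousand.

About 46.59 thousand are unemployed in steady state.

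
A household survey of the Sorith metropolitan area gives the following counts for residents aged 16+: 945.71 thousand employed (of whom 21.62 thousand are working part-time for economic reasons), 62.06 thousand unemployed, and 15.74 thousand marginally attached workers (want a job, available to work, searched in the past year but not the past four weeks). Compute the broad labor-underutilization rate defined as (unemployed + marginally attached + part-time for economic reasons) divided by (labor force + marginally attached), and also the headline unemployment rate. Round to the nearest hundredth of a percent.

Labor force = 945.71 + 62.06 = 1,007.77 thousand.
Numerator = 62.06 + 15.74 + 21.62 = 99.42 thousand.
Denominator = 1,007.77 + 15.74 = 1,023.51 thousand.
Broad rate = 99.42 / 1,023.51 = 9.71%.
Headline unemployment rate = 62.06 / 1,007.77 = 6.16%.

Broad underutilization rate ≈ 9.71%; headline unemployment rate ≈ 6.16%.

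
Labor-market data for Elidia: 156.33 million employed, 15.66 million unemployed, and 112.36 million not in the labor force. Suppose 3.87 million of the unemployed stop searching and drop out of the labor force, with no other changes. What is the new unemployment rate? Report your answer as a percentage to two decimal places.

Initially, labor force = 156.33 + 15.66 = 171.99 million, so u = 15.66/171.99 = 9.11%.
After the change, unemployed and labor force both fall by 3.87 → E = 156.33, U = 11.79, labor force = 168.12 million.
New unemployment rate = 11.79 / 168.12 = 7.01%.

New unemployment rate ≈ 7.01%.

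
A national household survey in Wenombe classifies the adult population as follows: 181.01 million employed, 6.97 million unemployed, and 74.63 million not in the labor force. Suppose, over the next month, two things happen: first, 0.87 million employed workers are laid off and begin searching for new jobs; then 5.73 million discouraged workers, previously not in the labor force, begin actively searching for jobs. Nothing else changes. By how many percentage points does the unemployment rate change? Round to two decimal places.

The unemployment rate changes by +3.30 percentage points.

Initially, labor force = 181.01 + 6.97 = 187.98 million, so u = 6.97/187.98 = 3.71%.
After the first change, employed falls and unemployed rises by 0.87; labor force unchanged → E = 180.14, U = 7.84, labor force = 187.98 million.
After the second change, unemployed and labor force both rise by 5.73 → E = 180.14, U = 13.57, labor force = 193.71 million.
New unemployment rate = 13.57 / 193.71 = 7.01%.
Change = 7.01% − 3.71% = +3.30 percentage points.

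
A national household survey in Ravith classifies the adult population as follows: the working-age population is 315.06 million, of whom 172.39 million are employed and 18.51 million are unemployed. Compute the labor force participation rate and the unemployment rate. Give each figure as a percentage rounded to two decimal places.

Labor force = employed + unemployed = 172.39 + 18.51 = 190.90 million.
Unemployment rate = 18.51 / 190.90 = 9.70%.
Labor force participation rate = 190.90 / 315.06 = 60.59%.

Labor force participation rate ≈ 60.59%; unemployment rate ≈ 9.70%.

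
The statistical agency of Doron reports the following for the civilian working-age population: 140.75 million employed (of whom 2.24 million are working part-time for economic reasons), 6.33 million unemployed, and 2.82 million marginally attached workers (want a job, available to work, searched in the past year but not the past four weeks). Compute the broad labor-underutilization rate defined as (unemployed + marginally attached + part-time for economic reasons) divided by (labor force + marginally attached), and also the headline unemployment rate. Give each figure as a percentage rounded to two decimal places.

Broad underutilization rate ≈ 7.60%; headline unemployment rate ≈ 4.30%.

Labor force = 140.75 + 6.33 = 147.08 million.
Numerator = 6.33 + 2.82 + 2.24 = 11.39 million.
Denominator = 147.08 + 2.82 = 149.90 million.
Broad rate = 11.39 / 149.90 = 7.60%.
Headline unemployment rate = 6.33 / 147.08 = 4.30%.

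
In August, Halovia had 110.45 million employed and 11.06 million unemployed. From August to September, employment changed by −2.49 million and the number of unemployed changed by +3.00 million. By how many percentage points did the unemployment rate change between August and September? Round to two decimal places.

The unemployment rate changed by +2.42 percentage points.

August: labor force = 110.45 + 11.06 = 121.51; u = 11.06/121.51 = 9.10%.
September: labor force = 107.96 + 14.06 = 122.02; u = 14.06/122.02 = 11.52%.
Change = 11.52% − 9.10% = +2.42 pp.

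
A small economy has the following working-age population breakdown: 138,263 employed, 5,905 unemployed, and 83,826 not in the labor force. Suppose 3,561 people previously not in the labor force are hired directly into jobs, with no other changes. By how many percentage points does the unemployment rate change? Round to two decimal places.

Initially, labor force = 138,263 + 5,905 = 144,168, so u = 5,905/144,168 = 4.10%.
After the change, employed and labor force both rise by 3,561; unemployed unchanged → E = 141,824, U = 5,905, labor force = 147,729.
New unemployment rate = 5,905 / 147,729 = 4.00%.
Change = 4.00% − 4.10% = −0.10 percentage points.

The unemployment rate changes by −0.10 percentage points.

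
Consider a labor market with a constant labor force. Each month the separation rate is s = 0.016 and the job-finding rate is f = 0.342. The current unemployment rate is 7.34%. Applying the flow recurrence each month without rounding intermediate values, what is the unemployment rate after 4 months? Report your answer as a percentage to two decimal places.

Unemployment rate after four months ≈ 4.96%.

With a fixed labor force, u_{t+1} = u_t + s·(1−u_t) − f·u_t = u_t·(1−s−f) + s.
Here 1−s−f = 0.642 and s = 0.016.
u_1 = 0.073400 × 0.642 + 0.016 = 0.063123.
u_2 = 0.063123 × 0.642 + 0.016 = 0.056525.
u_3 = 0.056525 × 0.642 + 0.016 = 0.052289.
u_4 = 0.052289 × 0.642 + 0.016 = 0.049570.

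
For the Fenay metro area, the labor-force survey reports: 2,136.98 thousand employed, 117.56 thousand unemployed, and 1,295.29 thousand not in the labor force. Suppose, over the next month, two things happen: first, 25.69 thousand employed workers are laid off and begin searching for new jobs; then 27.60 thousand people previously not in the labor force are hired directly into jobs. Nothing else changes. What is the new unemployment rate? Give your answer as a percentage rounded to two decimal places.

New unemployment rate ≈ 6.28%.

Initially, labor force = 2,136.98 + 117.56 = 2,254.54 thousand, so u = 117.56/2,254.54 = 5.21%.
After the first change, employed falls and unemployed rises by 25.69; labor force unchanged → E = 2,111.29, U = 143.25, labor force = 2,254.54 thousand.
After the second change, employed and labor force both rise by 27.60; unemployed unchanged → E = 2,138.89, U = 143.25, labor force = 2,282.14 thousand.
New unemployment rate = 143.25 / 2,282.14 = 6.28%.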